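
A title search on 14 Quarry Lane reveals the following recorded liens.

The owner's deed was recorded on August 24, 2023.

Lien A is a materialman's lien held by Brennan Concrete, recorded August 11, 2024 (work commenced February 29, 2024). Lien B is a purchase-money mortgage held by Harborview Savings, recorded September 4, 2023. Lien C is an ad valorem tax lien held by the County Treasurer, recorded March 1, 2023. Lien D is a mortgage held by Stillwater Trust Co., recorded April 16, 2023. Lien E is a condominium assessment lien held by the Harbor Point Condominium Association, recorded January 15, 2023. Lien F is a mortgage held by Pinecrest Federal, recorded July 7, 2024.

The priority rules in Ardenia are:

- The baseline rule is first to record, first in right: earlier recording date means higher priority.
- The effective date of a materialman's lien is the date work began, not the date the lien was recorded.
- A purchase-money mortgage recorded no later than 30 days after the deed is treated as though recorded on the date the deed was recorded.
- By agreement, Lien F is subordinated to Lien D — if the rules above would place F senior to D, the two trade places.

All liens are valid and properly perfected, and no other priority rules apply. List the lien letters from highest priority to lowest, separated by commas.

First, effective dates: A is treated as recorded February 29, 2024, the work-commencement date; B's effective date is the deed date, August 24, 2023.
By effective date: E (January 15, 2023), C (March 1, 2023), D (April 16, 2023), B (August 24, 2023), A (February 29, 2024), F (July 7, 2024).
F is already junior to D, so the subordination agreement changes nothing.

E, C, D, B, A, F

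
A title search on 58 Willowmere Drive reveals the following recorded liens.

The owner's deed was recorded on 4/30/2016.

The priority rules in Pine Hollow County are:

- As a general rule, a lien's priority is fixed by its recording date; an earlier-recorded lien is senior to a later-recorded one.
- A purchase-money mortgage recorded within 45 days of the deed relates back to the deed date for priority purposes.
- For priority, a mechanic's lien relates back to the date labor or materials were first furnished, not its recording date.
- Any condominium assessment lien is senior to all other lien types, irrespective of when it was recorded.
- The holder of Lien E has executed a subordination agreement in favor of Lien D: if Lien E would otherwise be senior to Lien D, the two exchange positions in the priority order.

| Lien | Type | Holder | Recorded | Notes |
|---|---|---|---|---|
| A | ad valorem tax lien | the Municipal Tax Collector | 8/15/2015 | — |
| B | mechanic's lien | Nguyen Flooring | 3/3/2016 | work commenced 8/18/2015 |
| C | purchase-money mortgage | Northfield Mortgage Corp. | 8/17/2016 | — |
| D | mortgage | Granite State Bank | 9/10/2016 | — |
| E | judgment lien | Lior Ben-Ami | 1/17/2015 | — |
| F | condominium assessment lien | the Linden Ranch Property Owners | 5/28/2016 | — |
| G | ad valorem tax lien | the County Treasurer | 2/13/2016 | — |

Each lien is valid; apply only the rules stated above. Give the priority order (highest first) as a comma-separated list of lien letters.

First, effective dates: B's effective date is 8/18/2015, when work began; C missed the 45-day window (109 days after the deed), so its recording date stands.
As a condominium assessment lien, F is senior to every other lien.
The other liens, earliest effective date first: E (1/17/2015), A (8/15/2015), B (8/18/2015), G (2/13/2016), C (8/17/2016), D (9/10/2016).
E is senior to D before the subordination, so the two trade places.

F, D, A, B, G, C, E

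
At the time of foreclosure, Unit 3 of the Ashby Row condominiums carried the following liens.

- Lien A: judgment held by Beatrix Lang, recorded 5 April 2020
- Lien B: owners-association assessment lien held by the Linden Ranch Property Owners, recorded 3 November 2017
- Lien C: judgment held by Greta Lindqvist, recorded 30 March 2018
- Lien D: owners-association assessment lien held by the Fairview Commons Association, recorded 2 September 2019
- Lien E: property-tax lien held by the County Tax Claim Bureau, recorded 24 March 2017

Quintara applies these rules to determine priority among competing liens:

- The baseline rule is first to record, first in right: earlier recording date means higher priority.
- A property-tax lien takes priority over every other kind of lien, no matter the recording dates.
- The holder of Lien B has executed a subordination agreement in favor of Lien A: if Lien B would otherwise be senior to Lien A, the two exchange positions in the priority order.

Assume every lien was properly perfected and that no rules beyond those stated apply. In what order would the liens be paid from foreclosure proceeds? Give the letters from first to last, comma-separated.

E, A, C, D, B

As a property-tax lien, E is senior to every other lien.
Ordering the rest by effective date: B (3 November 2017), C (30 March 2018), D (2 September 2019), A (5 April 2020).
Because B would otherwise rank above A, the subordination swaps them.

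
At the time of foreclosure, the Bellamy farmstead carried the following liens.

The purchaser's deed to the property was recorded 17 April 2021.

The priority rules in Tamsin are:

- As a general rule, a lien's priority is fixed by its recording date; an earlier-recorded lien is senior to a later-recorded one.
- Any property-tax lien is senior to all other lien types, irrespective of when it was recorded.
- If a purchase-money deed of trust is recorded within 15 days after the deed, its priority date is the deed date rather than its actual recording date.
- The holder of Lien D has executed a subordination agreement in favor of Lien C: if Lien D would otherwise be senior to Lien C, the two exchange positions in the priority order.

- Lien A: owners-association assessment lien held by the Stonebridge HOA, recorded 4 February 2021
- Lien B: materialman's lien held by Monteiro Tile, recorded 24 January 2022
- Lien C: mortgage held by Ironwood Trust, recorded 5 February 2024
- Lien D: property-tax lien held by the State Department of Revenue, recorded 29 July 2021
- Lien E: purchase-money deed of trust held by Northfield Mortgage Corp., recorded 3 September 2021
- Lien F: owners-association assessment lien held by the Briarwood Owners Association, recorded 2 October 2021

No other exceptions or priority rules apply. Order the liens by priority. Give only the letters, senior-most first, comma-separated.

First, effective dates: E missed the 15-day window (139 days after the deed), so its recording date stands.
As a property-tax lien, D is senior to every other lien.
Ordering the rest by effective date: A (4 February 2021), E (3 September 2021), F (2 October 2021), B (24 January 2022), C (5 February 2024).
Because D would otherwise rank above C, the subordination swaps them.

C, A, E, F, B, D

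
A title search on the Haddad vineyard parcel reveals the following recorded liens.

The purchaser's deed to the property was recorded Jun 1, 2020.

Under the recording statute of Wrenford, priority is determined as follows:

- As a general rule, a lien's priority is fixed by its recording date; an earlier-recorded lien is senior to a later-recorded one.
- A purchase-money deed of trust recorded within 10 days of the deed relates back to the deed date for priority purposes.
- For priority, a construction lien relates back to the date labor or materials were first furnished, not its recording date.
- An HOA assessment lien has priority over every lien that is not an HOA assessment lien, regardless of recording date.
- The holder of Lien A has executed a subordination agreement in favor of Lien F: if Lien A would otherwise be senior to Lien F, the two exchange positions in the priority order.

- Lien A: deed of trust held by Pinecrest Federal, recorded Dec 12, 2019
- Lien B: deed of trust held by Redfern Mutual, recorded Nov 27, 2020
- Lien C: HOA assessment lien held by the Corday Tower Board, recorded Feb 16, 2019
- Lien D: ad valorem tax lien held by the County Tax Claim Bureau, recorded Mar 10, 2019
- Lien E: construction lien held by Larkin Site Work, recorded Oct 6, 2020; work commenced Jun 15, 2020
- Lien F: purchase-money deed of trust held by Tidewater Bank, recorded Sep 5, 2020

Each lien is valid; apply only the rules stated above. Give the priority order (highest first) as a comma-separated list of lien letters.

C, D, F, E, A, B

Effective dates after the stated exceptions: E's effective date is Jun 15, 2020, when work began; F was recorded 96 days after the deed — beyond 10 days — so no relation-back applies.
C is an HOA assessment lien and takes priority over every other lien.
Ordering the rest by effective date: D (Mar 10, 2019), A (Dec 12, 2019), E (Jun 15, 2020), F (Sep 5, 2020), B (Nov 27, 2020).
The subordination applies — A was senior to F — so A and F swap.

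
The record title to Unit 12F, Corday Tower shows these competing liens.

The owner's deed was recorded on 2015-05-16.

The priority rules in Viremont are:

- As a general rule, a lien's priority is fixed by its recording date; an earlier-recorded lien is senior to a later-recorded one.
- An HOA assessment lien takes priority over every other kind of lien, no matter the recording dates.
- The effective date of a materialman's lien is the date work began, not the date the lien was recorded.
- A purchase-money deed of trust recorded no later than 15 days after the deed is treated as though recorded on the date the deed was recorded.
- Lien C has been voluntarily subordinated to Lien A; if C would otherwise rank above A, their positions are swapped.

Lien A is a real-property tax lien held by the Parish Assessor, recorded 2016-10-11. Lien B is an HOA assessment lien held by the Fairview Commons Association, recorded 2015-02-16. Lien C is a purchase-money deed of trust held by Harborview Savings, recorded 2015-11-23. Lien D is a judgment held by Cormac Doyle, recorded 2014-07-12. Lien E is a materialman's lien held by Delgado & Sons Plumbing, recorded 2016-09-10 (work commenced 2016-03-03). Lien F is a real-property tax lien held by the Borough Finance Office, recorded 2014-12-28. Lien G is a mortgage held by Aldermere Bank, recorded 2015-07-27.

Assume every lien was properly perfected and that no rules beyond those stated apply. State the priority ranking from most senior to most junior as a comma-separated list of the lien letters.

Effective dates: C was recorded 191 days after the deed, outside the 15-day window, so it keeps its recording date; E's effective date is 2016-03-03, when work began.
As an HOA assessment lien, B is senior to every other lien.
Ordering the rest by effective date: D (2014-07-12), F (2014-12-28), G (2015-07-27), C (2015-11-23), E (2016-03-03), A (2016-10-11).
Because C would otherwise rank above A, the subordination swaps them.

B, D, F, G, A, E, C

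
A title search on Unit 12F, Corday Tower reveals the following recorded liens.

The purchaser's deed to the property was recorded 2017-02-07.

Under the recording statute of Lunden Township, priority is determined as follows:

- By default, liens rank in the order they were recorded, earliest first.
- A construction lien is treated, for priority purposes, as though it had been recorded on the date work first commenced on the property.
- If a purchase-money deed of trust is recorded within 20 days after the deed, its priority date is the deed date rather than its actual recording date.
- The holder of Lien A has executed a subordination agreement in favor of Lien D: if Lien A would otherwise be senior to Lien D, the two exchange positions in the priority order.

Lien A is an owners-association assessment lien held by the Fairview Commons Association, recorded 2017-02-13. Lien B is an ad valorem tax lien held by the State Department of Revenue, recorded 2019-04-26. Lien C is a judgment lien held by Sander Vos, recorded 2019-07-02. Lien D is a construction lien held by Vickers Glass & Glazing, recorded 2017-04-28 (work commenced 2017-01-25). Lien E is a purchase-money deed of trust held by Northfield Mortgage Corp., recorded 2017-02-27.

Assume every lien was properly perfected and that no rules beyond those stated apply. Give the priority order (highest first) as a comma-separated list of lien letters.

Effective dates: D relates back to 2017-01-25 (work commenced); E relates back to the deed date 2017-02-07.
Sorted by effective date: D (2017-01-25), E (2017-02-07), A (2017-02-13), B (2019-04-26), C (2019-07-02).
A already ranks below D; the subordination has no effect.

D, E, A, B, C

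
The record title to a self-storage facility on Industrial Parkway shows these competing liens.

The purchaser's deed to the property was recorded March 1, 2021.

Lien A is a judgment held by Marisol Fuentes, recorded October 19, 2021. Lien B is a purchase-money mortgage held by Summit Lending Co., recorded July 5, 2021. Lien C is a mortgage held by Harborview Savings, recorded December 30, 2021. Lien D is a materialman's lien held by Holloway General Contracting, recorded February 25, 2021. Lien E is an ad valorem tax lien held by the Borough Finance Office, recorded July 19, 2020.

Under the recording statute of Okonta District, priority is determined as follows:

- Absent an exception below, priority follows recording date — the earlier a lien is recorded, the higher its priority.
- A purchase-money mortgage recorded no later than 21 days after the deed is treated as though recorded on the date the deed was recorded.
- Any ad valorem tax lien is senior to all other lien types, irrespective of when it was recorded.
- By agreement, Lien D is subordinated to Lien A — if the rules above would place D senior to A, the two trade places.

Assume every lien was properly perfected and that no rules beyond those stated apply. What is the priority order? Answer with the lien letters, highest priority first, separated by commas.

E, A, B, D, C

Effective dates: B missed the 21-day window (126 days after the deed), so its recording date stands.
As an ad valorem tax lien, E is senior to every other lien.
Remaining liens by effective date: D (February 25, 2021), B (July 5, 2021), A (October 19, 2021), C (December 30, 2021).
Because D would otherwise rank above A, the subordination swaps them.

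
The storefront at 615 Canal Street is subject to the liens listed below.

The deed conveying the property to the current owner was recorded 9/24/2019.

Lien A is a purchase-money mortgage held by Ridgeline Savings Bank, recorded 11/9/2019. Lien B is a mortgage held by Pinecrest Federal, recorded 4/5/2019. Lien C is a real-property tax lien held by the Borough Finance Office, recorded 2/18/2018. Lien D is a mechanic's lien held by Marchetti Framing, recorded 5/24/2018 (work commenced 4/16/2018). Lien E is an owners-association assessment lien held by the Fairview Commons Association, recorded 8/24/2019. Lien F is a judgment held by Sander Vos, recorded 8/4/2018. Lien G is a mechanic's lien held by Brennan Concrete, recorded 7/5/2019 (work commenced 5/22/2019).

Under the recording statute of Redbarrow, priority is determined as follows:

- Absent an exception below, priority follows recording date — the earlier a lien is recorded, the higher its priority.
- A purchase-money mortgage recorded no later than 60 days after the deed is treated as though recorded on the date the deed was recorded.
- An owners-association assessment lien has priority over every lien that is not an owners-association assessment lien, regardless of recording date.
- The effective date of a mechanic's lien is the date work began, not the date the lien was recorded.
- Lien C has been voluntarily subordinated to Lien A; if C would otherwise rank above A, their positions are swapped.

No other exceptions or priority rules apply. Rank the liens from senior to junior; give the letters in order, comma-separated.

E, A, D, F, B, G, C

Effective dates after the stated exceptions: A was recorded within the 60-day window, so its effective date is the deed date 9/24/2019; D's effective date is 4/16/2018, when work began; G relates back to 5/22/2019 (work commenced).
E, as an owners-association assessment lien, has superpriority and ranks first.
Ordering the rest by effective date: C (2/18/2018), D (4/16/2018), F (8/4/2018), B (4/5/2019), G (5/22/2019), A (9/24/2019).
The subordination applies — C was senior to A — so C and A swap.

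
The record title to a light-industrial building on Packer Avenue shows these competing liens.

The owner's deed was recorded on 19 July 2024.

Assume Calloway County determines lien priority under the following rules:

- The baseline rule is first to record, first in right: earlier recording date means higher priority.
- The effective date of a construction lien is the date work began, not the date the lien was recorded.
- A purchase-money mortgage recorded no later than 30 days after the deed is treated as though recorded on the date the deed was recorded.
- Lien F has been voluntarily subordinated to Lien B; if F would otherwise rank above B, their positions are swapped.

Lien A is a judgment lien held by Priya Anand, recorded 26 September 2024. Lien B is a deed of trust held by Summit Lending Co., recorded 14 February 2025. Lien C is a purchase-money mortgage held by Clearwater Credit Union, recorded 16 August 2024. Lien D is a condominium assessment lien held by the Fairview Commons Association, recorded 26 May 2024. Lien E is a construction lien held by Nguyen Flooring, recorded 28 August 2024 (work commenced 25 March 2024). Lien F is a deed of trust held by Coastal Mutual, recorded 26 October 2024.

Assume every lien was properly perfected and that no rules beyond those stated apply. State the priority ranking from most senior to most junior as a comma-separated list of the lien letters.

E, D, C, A, B, F

Effective dates: C was recorded within the 30-day window, so its effective date is the deed date 19 July 2024; E relates back to 25 March 2024 (work commenced).
By effective date: E (25 March 2024), D (26 May 2024), C (19 July 2024), A (26 September 2024), F (26 October 2024), B (14 February 2025).
The subordination applies — F was senior to B — so F and B swap.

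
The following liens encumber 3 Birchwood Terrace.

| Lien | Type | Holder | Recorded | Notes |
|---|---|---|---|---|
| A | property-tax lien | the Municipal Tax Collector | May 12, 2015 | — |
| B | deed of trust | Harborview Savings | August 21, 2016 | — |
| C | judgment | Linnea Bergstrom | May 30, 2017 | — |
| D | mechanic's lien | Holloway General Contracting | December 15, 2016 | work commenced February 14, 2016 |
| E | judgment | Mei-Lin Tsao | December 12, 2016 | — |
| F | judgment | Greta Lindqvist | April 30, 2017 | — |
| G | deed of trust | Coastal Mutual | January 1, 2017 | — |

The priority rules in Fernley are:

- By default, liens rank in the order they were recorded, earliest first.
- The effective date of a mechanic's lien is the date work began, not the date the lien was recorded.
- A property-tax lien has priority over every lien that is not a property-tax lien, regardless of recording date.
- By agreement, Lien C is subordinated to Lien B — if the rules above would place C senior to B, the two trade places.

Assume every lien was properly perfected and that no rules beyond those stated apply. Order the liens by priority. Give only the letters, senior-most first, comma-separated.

First, effective dates: D relates back to February 14, 2016 (work commenced).
As a property-tax lien, A is senior to every other lien.
Ordering the rest by effective date: D (February 14, 2016), B (August 21, 2016), E (December 12, 2016), G (January 1, 2017), F (April 30, 2017), C (May 30, 2017).
C already ranks below B; the subordination has no effect.

A, D, B, E, G, F, C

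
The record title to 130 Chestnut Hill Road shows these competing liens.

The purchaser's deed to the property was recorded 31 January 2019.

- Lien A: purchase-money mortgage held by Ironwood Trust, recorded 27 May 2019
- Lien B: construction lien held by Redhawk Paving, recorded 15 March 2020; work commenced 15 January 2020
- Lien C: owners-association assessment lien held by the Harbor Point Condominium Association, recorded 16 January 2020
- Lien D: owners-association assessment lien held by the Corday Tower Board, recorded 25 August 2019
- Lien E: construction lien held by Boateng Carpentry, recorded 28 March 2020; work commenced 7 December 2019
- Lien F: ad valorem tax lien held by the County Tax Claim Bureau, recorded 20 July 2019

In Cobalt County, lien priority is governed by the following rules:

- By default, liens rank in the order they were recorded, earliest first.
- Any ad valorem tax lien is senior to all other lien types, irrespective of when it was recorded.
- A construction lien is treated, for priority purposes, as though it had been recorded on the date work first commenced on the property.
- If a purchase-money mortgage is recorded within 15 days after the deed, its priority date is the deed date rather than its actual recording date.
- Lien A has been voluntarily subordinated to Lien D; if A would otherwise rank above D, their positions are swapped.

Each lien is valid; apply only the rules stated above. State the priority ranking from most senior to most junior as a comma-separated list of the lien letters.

Effective dates: A was recorded 116 days after the deed, outside the 15-day window, so it keeps its recording date; B relates back to 15 January 2020 (work commenced); E is treated as recorded 7 December 2019, the work-commencement date.
As an ad valorem tax lien, F is senior to every other lien.
Ordering the rest by effective date: A (27 May 2019), D (25 August 2019), E (7 December 2019), B (15 January 2020), C (16 January 2020).
Because A would otherwise rank above D, the subordination swaps them.

F, D, A, E, B, C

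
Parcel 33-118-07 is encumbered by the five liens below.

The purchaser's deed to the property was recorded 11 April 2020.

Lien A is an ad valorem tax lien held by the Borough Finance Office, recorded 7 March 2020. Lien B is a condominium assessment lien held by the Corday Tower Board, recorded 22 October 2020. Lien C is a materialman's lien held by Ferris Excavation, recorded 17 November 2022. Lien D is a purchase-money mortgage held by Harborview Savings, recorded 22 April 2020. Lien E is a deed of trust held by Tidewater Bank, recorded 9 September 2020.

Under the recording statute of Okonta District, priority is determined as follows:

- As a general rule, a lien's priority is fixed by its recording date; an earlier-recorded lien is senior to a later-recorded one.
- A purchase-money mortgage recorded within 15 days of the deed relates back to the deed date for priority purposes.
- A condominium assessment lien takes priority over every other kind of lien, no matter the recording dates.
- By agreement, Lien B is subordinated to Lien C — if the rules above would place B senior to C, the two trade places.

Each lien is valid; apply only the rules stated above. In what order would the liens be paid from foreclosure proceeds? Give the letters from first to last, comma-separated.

Adjusting effective dates: D's effective date is the deed date, 11 April 2020.
B is a condominium assessment lien, so it outranks all other liens regardless of date.
Among the remaining liens, by effective date: A (7 March 2020), D (11 April 2020), E (9 September 2020), C (17 November 2022).
B would otherwise be senior to C, so under the subordination agreement B and C exchange positions.

C, A, D, E, B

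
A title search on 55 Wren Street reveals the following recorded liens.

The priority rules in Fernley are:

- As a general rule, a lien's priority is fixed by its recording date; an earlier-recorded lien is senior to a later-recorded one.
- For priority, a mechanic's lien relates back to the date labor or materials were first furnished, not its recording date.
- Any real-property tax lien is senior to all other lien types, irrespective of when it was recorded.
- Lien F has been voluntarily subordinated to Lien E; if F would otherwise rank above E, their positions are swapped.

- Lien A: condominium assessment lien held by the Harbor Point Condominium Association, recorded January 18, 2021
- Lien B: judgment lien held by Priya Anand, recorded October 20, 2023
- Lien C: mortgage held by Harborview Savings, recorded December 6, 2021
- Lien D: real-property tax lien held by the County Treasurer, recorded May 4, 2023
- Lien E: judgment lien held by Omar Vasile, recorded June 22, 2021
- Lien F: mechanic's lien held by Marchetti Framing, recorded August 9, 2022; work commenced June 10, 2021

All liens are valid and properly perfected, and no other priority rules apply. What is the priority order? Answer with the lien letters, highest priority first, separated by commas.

Effective dates: F's effective date is June 10, 2021, when work began.
D is a real-property tax lien, so it outranks all other liens regardless of date.
Among the remaining liens, by effective date: A (January 18, 2021), F (June 10, 2021), E (June 22, 2021), C (December 6, 2021), B (October 20, 2023).
Because F would otherwise rank above E, the subordination swaps them.

D, A, E, F, C, B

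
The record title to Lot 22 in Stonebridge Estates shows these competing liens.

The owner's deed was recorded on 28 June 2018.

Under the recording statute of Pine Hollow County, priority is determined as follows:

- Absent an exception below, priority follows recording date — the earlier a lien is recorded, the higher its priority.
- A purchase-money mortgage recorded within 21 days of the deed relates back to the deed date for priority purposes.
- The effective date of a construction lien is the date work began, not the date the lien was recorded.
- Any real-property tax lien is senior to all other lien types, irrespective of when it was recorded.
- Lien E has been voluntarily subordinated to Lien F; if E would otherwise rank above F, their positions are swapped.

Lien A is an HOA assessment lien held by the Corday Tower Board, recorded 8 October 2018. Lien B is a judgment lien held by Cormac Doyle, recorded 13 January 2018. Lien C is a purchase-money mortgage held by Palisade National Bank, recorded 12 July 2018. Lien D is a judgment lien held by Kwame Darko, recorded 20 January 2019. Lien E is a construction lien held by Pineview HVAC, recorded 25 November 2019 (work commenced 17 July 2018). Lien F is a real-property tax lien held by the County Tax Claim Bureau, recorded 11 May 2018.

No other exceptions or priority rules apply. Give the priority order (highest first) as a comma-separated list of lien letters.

First, effective dates: C was recorded within the 21-day window, so its effective date is the deed date 28 June 2018; E's effective date is 17 July 2018, when work began.
F is a real-property tax lien, so it outranks all other liens regardless of date.
Remaining liens by effective date: B (13 January 2018), C (28 June 2018), E (17 July 2018), A (8 October 2018), D (20 January 2019).
E is already junior to F, so the subordination agreement changes nothing.

F, B, C, E, A, D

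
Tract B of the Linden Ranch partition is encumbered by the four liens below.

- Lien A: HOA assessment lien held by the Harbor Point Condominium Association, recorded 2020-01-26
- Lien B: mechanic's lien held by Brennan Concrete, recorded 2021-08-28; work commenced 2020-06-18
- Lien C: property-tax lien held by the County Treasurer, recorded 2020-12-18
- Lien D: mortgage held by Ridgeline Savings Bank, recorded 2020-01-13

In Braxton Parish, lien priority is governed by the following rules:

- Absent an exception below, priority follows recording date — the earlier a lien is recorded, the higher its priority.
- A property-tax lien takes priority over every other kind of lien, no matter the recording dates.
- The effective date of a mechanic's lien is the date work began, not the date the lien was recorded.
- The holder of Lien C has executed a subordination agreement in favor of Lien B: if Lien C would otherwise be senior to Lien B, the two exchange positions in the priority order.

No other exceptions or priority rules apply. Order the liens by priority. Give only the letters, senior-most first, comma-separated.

Effective dates: B's effective date is 2020-06-18, when work began.
As a property-tax lien, C is senior to every other lien.
Ordering the rest by effective date: D (2020-01-13), A (2020-01-26), B (2020-06-18).
C would otherwise be senior to B, so under the subordination agreement C and B exchange positions.

B, D, A, C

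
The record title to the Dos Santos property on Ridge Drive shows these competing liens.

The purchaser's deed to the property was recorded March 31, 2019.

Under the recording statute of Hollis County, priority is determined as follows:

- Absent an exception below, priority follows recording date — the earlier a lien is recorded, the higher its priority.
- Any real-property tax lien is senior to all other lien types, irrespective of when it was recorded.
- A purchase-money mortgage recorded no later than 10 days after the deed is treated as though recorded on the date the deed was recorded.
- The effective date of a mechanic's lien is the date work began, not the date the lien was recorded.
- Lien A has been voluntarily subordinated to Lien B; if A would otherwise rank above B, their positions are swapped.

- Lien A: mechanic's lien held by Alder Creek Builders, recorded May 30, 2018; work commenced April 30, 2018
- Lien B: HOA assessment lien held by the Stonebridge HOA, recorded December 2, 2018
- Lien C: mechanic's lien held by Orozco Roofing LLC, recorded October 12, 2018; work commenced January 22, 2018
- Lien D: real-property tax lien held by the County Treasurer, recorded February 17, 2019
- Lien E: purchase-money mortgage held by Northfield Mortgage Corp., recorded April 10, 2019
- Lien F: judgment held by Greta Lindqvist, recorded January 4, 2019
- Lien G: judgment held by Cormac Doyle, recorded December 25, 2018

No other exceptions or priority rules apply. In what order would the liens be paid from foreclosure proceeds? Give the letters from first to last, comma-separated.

Effective dates: A relates back to April 30, 2018 (work commenced); C is treated as recorded January 22, 2018, the work-commencement date; E's effective date is the deed date, March 31, 2019.
D is a real-property tax lien and takes priority over every other lien.
Among the remaining liens, by effective date: C (January 22, 2018), A (April 30, 2018), B (December 2, 2018), G (December 25, 2018), F (January 4, 2019), E (March 31, 2019).
Because A would otherwise rank above B, the subordination swaps them.

D, C, B, A, G, F, E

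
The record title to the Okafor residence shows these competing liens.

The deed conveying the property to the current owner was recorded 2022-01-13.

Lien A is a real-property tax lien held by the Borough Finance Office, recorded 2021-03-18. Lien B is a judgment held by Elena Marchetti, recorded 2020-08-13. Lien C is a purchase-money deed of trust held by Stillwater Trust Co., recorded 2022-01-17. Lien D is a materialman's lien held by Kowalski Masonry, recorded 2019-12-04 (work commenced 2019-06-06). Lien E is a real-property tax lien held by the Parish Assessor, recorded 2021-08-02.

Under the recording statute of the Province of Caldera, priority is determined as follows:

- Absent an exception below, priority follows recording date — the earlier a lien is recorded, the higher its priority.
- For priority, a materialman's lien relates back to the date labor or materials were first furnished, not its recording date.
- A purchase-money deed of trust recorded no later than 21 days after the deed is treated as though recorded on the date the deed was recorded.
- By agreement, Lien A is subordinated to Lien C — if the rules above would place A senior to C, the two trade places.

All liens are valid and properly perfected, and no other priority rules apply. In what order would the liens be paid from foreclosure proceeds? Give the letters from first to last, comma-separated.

Adjusting effective dates: C relates back to the deed date 2022-01-13; D relates back to 2019-06-06 (work commenced).
Ordering by effective date: D (2019-06-06), B (2020-08-13), A (2021-03-18), E (2021-08-02), C (2022-01-13).
A is senior to C before the subordination, so the two trade places.

D, B, C, E, A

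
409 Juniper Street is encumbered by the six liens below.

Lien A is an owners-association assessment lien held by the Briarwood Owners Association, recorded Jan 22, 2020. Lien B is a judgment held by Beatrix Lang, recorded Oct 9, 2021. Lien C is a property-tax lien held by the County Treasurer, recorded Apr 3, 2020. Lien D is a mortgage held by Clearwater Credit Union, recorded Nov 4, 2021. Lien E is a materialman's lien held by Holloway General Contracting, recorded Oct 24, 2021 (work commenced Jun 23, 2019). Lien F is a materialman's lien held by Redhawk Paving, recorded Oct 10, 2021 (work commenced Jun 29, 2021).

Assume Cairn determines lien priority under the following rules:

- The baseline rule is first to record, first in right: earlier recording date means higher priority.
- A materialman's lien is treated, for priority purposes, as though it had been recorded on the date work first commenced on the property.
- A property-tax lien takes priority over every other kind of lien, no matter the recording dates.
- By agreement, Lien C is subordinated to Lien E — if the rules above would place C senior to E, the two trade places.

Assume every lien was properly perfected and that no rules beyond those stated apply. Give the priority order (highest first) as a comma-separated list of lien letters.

Effective dates after the stated exceptions: E relates back to Jun 23, 2019 (work commenced); F's effective date is Jun 29, 2021, when work began.
C is a property-tax lien, so it outranks all other liens regardless of date.
Ordering the rest by effective date: E (Jun 23, 2019), A (Jan 22, 2020), F (Jun 29, 2021), B (Oct 9, 2021), D (Nov 4, 2021).
C is senior to E before the subordination, so the two trade places.

E, C, A, F, B, D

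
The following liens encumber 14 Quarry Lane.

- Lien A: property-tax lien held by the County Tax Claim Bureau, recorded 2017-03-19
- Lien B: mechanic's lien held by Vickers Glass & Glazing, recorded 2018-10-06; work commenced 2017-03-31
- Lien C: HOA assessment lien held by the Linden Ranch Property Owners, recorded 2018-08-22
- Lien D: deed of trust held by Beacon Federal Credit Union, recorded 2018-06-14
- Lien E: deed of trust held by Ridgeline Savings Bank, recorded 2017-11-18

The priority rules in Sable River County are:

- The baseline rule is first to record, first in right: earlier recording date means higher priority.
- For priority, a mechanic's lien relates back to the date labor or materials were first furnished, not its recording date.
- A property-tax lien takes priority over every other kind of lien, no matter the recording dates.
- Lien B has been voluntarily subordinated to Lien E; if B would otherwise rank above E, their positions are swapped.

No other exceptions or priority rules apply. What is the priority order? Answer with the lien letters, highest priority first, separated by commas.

A, E, B, D, C

Effective dates: B is treated as recorded 2017-03-31, the work-commencement date.
A, as a property-tax lien, has superpriority and ranks first.
Among the remaining liens, by effective date: B (2017-03-31), E (2017-11-18), D (2018-06-14), C (2018-08-22).
Because B would otherwise rank above E, the subordination swaps them.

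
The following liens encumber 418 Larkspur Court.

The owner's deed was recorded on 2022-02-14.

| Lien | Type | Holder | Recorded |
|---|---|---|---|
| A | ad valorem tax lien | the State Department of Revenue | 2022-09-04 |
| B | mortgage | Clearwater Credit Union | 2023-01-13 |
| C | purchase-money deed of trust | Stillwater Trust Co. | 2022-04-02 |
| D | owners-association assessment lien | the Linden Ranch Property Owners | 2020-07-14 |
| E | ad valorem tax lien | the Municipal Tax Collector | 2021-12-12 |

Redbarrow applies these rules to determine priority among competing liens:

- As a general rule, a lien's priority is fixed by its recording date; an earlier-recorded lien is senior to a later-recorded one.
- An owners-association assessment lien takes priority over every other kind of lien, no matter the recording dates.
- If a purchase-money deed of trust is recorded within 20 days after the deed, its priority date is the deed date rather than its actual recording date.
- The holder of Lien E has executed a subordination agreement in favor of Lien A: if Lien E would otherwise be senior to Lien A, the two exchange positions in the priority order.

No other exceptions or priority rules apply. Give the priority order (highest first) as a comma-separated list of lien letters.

First, effective dates: C was recorded 47 days after the deed, outside the 20-day window, so it keeps its recording date.
As an owners-association assessment lien, D is senior to every other lien.
Remaining liens by effective date: E (2021-12-12), C (2022-04-02), A (2022-09-04), B (2023-01-13).
Because E would otherwise rank above A, the subordination swaps them.

D, A, C, E, B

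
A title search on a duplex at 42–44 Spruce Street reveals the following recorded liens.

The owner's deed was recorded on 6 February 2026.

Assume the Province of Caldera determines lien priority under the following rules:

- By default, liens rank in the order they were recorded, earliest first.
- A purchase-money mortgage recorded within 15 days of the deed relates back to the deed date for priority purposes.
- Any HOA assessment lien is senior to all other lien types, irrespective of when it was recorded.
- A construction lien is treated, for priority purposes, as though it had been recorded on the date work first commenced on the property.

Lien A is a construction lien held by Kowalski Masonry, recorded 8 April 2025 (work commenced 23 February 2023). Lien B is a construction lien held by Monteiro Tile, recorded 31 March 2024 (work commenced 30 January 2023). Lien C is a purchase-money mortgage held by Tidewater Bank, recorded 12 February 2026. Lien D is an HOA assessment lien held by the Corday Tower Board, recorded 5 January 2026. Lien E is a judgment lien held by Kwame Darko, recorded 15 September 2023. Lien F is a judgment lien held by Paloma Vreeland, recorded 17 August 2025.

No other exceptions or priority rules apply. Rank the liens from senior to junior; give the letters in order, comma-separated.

Effective dates: A relates back to 23 February 2023 (work commenced); B relates back to 30 January 2023 (work commenced); C's effective date is the deed date, 6 February 2026.
D, as an HOA assessment lien, has superpriority and ranks first.
Remaining liens by effective date: B (30 January 2023), A (23 February 2023), E (15 September 2023), F (17 August 2025), C (6 February 2026).

D, B, A, E, F, C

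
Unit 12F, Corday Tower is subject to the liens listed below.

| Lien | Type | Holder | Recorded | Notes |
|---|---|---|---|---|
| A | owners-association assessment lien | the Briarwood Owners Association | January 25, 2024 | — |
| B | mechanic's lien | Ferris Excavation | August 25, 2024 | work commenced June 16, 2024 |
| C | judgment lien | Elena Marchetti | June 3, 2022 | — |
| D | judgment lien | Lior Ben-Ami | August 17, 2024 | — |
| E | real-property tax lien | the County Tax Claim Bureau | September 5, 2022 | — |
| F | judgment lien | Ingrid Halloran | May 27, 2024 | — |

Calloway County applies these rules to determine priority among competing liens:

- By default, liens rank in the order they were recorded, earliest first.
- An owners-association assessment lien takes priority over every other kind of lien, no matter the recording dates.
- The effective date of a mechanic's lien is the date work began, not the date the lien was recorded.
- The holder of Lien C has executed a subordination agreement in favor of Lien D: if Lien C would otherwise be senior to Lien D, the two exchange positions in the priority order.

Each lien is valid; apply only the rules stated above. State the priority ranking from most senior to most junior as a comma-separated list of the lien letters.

Adjusting effective dates: B is treated as recorded June 16, 2024, the work-commencement date.
A is an owners-association assessment lien, so it outranks all other liens regardless of date.
Remaining liens by effective date: C (June 3, 2022), E (September 5, 2022), F (May 27, 2024), B (June 16, 2024), D (August 17, 2024).
C is senior to D before the subordination, so the two trade places.

A, D, E, F, B, C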